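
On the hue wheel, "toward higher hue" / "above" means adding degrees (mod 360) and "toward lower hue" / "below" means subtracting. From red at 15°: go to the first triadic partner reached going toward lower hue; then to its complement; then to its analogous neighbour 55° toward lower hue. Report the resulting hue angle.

20°

triadic ↓ −120°: 15 − 120 = -105 → -105 + 360 = 255°
complement +180°: 255 + 180 = 435 → 435 − 360 = 75°
analog 55° ↓ −55°: 75 − 55 = 20°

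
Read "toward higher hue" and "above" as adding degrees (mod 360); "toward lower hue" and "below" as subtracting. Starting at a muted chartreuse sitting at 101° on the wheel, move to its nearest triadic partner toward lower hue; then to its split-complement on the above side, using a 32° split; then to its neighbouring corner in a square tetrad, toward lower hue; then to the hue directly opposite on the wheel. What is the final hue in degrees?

283°

triadic ↓ −120°: 101 − 120 = -19 → -19 + 360 = 341°
split-comp 32° ↑ +212°: 341 + 212 = 553 → 553 − 360 = 193°
square ↓ −90°: 193 − 90 = 103°
complement +180°: 103 + 180 = 283°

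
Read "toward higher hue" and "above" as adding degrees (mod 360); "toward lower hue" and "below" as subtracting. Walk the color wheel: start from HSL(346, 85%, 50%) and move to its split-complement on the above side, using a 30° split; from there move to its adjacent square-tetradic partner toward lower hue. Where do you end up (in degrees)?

106°

+210° (split-comp 30° ↑): 346 + 210 = 556 → 556 − 360 = 196°
−90° (square ↓): 196 − 90 = 106°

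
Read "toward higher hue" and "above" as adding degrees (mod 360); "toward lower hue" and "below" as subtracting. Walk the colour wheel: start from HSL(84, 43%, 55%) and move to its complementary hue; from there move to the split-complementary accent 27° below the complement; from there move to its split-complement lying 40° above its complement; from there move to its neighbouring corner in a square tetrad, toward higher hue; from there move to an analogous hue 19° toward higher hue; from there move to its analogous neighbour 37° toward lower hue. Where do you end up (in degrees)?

84 + 180 = 264°   (complement)
264 + 153 = 417 → 417 − 360 = 57°   (split-comp 27° ↓)
57 + 220 = 277°   (split-comp 40° ↑)
277 + 90 = 367 → 367 − 360 = 7°   (square ↑)
7 + 19 = 26°   (analog 19° ↑)
26 − 37 = -11 → -11 + 360 = 349°   (analog 37° ↓)

349°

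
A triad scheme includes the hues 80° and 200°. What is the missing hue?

A triad places three hues 120° apart.
The full set through 80° is {80°, 200°, 320°}.
Given {80°, 200°}, the missing hue is 320°.

320°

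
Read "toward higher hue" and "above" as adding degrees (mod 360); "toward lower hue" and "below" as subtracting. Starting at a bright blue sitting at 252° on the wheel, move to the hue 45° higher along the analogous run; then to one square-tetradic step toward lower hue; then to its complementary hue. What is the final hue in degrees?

252 + 45 = 297°   (analog 45° ↑)
297 − 90 = 207°   (square ↓)
207 + 180 = 387 → 387 − 360 = 27°   (complement)

27°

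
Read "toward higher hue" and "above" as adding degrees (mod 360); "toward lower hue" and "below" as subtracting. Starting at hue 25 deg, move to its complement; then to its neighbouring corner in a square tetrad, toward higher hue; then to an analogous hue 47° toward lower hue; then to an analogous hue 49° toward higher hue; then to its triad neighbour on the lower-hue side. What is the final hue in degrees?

25 + 180 = 205°   (complement)
205 + 90 = 295°   (square ↑)
295 − 47 = 248°   (analog 47° ↓)
248 + 49 = 297°   (analog 49° ↑)
297 − 120 = 177°   (triadic ↓)

177°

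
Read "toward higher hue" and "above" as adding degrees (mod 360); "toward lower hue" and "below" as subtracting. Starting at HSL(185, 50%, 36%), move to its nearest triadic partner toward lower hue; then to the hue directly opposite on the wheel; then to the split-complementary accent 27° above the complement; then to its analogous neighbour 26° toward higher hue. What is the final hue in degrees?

185 − 120 = 65°   (triadic ↓)
65 + 180 = 245°   (complement)
245 + 207 = 452 → 452 − 360 = 92°   (split-comp 27° ↑)
92 + 26 = 118°   (analog 26° ↑)

118°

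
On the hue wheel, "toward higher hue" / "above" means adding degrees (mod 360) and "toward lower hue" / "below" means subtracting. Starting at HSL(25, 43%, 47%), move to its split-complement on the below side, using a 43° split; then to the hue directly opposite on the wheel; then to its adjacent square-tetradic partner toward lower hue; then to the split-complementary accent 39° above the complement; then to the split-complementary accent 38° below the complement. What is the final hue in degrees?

+137° (split-comp 43° ↓): 25 + 137 = 162°
+180° (complement): 162 + 180 = 342°
−90° (square ↓): 342 − 90 = 252°
+219° (split-comp 39° ↑): 252 + 219 = 471 → 471 − 360 = 111°
+142° (split-comp 38° ↓): 111 + 142 = 253°

253°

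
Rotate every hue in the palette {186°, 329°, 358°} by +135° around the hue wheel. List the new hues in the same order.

321°, 104°, 133°

186 + 135 = 321°
329 + 135 = 464 → 464 − 360 = 104°
358 + 135 = 493 → 493 − 360 = 133°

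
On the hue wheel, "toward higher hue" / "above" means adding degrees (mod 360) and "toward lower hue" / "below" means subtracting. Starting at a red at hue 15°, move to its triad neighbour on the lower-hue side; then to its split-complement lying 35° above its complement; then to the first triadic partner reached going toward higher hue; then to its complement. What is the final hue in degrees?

−120° (triadic ↓): 15 − 120 = -105 → -105 + 360 = 255°
+215° (split-comp 35° ↑): 255 + 215 = 470 → 470 − 360 = 110°
+120° (triadic ↑): 110 + 120 = 230°
+180° (complement): 230 + 180 = 410 → 410 − 360 = 50°

50°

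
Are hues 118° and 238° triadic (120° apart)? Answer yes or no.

yes

Angular distance: |118 − 238| = 120 = 120°.
Triadic (120° apart) requires 120°.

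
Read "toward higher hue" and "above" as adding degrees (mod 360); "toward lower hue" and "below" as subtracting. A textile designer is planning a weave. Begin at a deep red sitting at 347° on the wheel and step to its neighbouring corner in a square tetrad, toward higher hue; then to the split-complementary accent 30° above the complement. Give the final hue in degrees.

287°

square ↑ +90°: 347 + 90 = 437 → 437 − 360 = 77°
split-comp 30° ↑ +210°: 77 + 210 = 287°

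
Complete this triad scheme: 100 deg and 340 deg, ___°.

A triad places three hues 120° apart.
The full set through 100° is {100°, 220°, 340°}.
Given {100°, 340°}, the missing hue is 220°.

220°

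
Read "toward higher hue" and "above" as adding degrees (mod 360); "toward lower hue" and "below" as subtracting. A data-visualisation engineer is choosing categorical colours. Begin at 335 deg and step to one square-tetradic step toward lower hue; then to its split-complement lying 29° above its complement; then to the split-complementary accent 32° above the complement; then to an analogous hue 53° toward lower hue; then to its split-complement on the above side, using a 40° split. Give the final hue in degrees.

113°

−90° (square ↓): 335 − 90 = 245°
+209° (split-comp 29° ↑): 245 + 209 = 454 → 454 − 360 = 94°
+212° (split-comp 32° ↑): 94 + 212 = 306°
−53° (analog 53° ↓): 306 − 53 = 253°
+220° (split-comp 40° ↑): 253 + 220 = 473 → 473 − 360 = 113°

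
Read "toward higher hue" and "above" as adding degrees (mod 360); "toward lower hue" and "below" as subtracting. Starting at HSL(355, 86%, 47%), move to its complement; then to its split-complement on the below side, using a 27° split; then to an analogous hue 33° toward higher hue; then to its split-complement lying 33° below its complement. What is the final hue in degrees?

complement +180°: 355 + 180 = 535 → 535 − 360 = 175°
split-comp 27° ↓ +153°: 175 + 153 = 328°
analog 33° ↑ +33°: 328 + 33 = 361 → 361 − 360 = 1°
split-comp 33° ↓ +147°: 1 + 147 = 148°

148°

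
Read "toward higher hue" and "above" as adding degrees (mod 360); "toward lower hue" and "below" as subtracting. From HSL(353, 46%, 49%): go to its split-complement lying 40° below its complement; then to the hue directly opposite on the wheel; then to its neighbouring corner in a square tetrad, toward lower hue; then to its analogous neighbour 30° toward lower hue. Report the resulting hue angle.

+140° (split-comp 40° ↓): 353 + 140 = 493 → 493 − 360 = 133°
+180° (complement): 133 + 180 = 313°
−90° (square ↓): 313 − 90 = 223°
−30° (analog 30° ↓): 223 − 30 = 193°

193°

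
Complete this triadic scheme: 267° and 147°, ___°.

27°

A triad places three hues 120° apart.
The full set through 147° is {27°, 147°, 267°}.
Given {147°, 267°}, the missing hue is 27°.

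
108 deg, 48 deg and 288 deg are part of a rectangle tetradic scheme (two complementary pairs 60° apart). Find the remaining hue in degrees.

228°

A rectangular tetradic uses two complementary pairs 60° apart: offsets 0°, 60°, 180°, 240°.
Among {48°, 108°, 288°}, 288° and 108° are a 180° pair.
The remaining hue 48° needs its own complement: 48 + 180 = 228°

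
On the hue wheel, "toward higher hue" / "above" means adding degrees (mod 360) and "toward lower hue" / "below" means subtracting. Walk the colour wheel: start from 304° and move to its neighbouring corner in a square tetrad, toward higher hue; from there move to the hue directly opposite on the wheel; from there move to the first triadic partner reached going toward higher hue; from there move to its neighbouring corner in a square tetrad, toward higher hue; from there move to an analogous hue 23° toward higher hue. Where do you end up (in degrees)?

87°

+90° (square ↑): 304 + 90 = 394 → 394 − 360 = 34°
+180° (complement): 34 + 180 = 214°
+120° (triadic ↑): 214 + 120 = 334°
+90° (square ↑): 334 + 90 = 424 → 424 − 360 = 64°
+23° (analog 23° ↑): 64 + 23 = 87°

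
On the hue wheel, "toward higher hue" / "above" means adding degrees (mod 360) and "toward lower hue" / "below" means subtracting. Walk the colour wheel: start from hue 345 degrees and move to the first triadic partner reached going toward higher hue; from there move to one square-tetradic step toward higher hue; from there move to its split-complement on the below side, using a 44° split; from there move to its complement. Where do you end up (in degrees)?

151°

triadic ↑ +120°: 345 + 120 = 465 → 465 − 360 = 105°
square ↑ +90°: 105 + 90 = 195°
split-comp 44° ↓ +136°: 195 + 136 = 331°
complement +180°: 331 + 180 = 511 → 511 − 360 = 151°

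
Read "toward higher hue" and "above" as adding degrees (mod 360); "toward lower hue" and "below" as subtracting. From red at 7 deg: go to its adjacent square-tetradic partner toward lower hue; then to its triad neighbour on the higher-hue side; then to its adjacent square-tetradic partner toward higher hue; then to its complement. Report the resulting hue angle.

−90° (square ↓): 7 − 90 = -83 → -83 + 360 = 277°
+120° (triadic ↑): 277 + 120 = 397 → 397 − 360 = 37°
+90° (square ↑): 37 + 90 = 127°
+180° (complement): 127 + 180 = 307°

307°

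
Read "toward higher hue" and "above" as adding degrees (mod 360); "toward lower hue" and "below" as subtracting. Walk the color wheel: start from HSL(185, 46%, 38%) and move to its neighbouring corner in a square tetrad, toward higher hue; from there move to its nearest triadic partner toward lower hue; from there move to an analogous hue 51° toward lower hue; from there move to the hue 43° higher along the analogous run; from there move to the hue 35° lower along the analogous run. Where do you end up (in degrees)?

112°

185 + 90 = 275°   (square ↑)
275 − 120 = 155°   (triadic ↓)
155 − 51 = 104°   (analog 51° ↓)
104 + 43 = 147°   (analog 43° ↑)
147 − 35 = 112°   (analog 35° ↓)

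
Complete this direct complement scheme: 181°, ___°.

The complement sits 180° across the wheel.
The full set through 181° is {1°, 181°}.
Given {181°}, the missing hue is 1°.

1°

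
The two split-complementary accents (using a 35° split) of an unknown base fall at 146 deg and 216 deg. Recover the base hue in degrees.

The accents sit 35° either side of the complement, so the complement is their short-arc midpoint on the wheel.
Short-arc midpoint of 146° and 216°: 181°.
Base is 180° from the complement: 181 − 180 = 1°

1°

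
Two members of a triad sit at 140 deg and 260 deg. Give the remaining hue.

20°

A triad spaces three hues 120° apart.
The full set is {20°, 140°, 260°}.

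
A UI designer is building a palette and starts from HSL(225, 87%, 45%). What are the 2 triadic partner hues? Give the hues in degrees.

225 + 120 = 345°
225 + 240 = 465 → 465 − 360 = 105°

345° and 105°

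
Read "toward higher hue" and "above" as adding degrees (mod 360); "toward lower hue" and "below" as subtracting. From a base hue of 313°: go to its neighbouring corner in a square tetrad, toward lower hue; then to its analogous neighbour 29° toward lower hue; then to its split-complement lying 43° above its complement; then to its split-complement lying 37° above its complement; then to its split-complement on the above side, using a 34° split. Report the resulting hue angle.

128°

−90° (square ↓): 313 − 90 = 223°
−29° (analog 29° ↓): 223 − 29 = 194°
+223° (split-comp 43° ↑): 194 + 223 = 417 → 417 − 360 = 57°
+217° (split-comp 37° ↑): 57 + 217 = 274°
+214° (split-comp 34° ↑): 274 + 214 = 488 → 488 − 360 = 128°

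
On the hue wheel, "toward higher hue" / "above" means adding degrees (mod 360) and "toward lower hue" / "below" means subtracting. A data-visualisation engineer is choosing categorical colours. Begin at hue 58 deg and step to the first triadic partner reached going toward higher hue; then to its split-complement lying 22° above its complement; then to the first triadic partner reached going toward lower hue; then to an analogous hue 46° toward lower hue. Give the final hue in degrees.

214°

58 + 120 = 178°   (triadic ↑)
178 + 202 = 380 → 380 − 360 = 20°   (split-comp 22° ↑)
20 − 120 = -100 → -100 + 360 = 260°   (triadic ↓)
260 − 46 = 214°   (analog 46° ↓)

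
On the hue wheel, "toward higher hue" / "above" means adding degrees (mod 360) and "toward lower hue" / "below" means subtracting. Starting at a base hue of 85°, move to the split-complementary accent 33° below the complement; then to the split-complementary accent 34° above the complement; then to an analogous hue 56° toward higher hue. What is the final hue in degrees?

142°

split-comp 33° ↓ +147°: 85 + 147 = 232°
split-comp 34° ↑ +214°: 232 + 214 = 446 → 446 − 360 = 86°
analog 56° ↑ +56°: 86 + 56 = 142°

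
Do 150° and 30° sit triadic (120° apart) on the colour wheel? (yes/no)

Angular distance: |150 − 30| = 120 = 120°.
Triadic (120° apart) requires 120°.

yes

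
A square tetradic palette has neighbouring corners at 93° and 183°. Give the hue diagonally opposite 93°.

273°

A square tetradic scheme places four hues 90° apart; opposite corners are 180° apart.
93 + 180 = 273°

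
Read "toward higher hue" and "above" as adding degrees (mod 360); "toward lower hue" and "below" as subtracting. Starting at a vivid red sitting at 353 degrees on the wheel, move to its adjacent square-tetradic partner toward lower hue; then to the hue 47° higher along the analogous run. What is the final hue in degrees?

353 − 90 = 263°   (square ↓)
263 + 47 = 310°   (analog 47° ↑)

310°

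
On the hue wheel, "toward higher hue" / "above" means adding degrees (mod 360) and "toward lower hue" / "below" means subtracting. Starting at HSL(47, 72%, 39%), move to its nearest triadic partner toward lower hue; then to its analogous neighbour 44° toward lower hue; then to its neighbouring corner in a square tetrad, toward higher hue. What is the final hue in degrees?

−120° (triadic ↓): 47 − 120 = -73 → -73 + 360 = 287°
−44° (analog 44° ↓): 287 − 44 = 243°
+90° (square ↑): 243 + 90 = 333°

333°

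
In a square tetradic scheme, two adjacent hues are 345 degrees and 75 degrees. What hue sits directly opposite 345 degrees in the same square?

A square tetradic scheme places four hues 90° apart; opposite corners are 180° apart.
345 + 180 = 525 → 525 − 360 = 165°

165°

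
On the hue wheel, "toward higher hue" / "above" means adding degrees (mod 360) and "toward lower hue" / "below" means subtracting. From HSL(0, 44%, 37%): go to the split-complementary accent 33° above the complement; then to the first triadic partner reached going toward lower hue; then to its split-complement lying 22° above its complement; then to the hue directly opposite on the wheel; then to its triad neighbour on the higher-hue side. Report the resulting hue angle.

0 + 213 = 213°   (split-comp 33° ↑)
213 − 120 = 93°   (triadic ↓)
93 + 202 = 295°   (split-comp 22° ↑)
295 + 180 = 475 → 475 − 360 = 115°   (complement)
115 + 120 = 235°   (triadic ↑)

235°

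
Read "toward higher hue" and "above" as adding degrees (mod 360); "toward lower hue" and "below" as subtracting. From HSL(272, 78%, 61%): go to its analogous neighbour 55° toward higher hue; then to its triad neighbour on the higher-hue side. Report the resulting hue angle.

272 + 55 = 327°   (analog 55° ↑)
327 + 120 = 447 → 447 − 360 = 87°   (triadic ↑)

87°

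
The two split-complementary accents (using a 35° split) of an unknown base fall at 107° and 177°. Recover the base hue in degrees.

The accents sit 35° either side of the complement, so the complement is their short-arc midpoint on the wheel.
Short-arc midpoint of 107° and 177°: 142°.
Base is 180° from the complement: 142 − 180 = -38 → -38 + 360 = 322°

322°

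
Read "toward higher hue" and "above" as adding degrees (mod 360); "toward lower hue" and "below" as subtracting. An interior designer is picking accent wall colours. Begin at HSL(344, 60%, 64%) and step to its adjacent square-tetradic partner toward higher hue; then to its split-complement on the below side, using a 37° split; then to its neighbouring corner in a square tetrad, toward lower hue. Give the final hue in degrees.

127°

344 + 90 = 434 → 434 − 360 = 74°   (square ↑)
74 + 143 = 217°   (split-comp 37° ↓)
217 − 90 = 127°   (square ↓)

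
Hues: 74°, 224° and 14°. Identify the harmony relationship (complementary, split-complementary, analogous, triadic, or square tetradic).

split-complementary

Sort the hues: 14°, 74°, 224°.
Successive gaps around the wheel: 60°, 150°, 150°.
Two 150° gaps and one 60° gap — a base hue opposite a pair of accents 30° either side of its complement — is the split-complementary pattern.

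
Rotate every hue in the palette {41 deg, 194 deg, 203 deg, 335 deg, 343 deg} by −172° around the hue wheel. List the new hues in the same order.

229°, 22°, 31°, 163°, 171°

41 − 172 = -131 → -131 + 360 = 229°
194 − 172 = 22°
203 − 172 = 31°
335 − 172 = 163°
343 − 172 = 171°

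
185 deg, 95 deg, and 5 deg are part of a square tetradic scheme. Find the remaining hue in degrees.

275°

A square tetradic scheme places four hues every 90°.
The full set through 5° is {5°, 95°, 185°, 275°}.
Given {5°, 95°, 185°}, the missing hue is 275°.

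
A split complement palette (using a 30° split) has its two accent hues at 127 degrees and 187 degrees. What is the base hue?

The accents sit 30° either side of the complement, so the complement is their short-arc midpoint on the wheel.
Short-arc midpoint of 127° and 187°: 157°.
Base is 180° from the complement: 157 − 180 = -23 → -23 + 360 = 337°

337°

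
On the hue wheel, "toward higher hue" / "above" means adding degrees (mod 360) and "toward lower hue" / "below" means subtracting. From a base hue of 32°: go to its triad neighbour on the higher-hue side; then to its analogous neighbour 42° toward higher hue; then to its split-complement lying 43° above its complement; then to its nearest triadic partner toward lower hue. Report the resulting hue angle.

+120° (triadic ↑): 32 + 120 = 152°
+42° (analog 42° ↑): 152 + 42 = 194°
+223° (split-comp 43° ↑): 194 + 223 = 417 → 417 − 360 = 57°
−120° (triadic ↓): 57 − 120 = -63 → -63 + 360 = 297°

297°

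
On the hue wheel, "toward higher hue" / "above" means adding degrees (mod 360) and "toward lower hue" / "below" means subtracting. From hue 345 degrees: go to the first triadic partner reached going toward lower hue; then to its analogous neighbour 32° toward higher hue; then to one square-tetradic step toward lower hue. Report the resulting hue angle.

167°

triadic ↓ −120°: 345 − 120 = 225°
analog 32° ↑ +32°: 225 + 32 = 257°
square ↓ −90°: 257 − 90 = 167°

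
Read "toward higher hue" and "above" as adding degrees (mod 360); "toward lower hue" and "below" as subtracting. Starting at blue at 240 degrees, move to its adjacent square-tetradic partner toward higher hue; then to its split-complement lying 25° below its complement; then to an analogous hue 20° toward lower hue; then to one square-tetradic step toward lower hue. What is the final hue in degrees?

+90° (square ↑): 240 + 90 = 330°
+155° (split-comp 25° ↓): 330 + 155 = 485 → 485 − 360 = 125°
−20° (analog 20° ↓): 125 − 20 = 105°
−90° (square ↓): 105 − 90 = 15°

15°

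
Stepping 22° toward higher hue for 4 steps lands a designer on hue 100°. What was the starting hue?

12°

4 steps of 22° (toward higher hue) give a net shift of +88°.
Start = end − shift: 100 − 88 = 12°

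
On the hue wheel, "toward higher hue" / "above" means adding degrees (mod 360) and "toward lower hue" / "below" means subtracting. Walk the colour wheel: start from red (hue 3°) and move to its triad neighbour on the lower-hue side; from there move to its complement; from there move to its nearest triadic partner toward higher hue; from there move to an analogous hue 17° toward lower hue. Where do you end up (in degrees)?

−120° (triadic ↓): 3 − 120 = -117 → -117 + 360 = 243°
+180° (complement): 243 + 180 = 423 → 423 − 360 = 63°
+120° (triadic ↑): 63 + 120 = 183°
−17° (analog 17° ↓): 183 − 17 = 166°

166°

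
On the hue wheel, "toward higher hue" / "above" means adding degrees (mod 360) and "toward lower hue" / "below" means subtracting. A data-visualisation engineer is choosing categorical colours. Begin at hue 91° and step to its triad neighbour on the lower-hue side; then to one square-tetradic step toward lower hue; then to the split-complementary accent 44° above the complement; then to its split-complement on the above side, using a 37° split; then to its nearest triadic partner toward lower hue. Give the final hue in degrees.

202°

−120° (triadic ↓): 91 − 120 = -29 → -29 + 360 = 331°
−90° (square ↓): 331 − 90 = 241°
+224° (split-comp 44° ↑): 241 + 224 = 465 → 465 − 360 = 105°
+217° (split-comp 37° ↑): 105 + 217 = 322°
−120° (triadic ↓): 322 − 120 = 202°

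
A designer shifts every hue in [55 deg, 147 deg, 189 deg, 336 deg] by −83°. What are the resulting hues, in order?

332°, 64°, 106°, 253°

55 − 83 = -28 → -28 + 360 = 332°
147 − 83 = 64°
189 − 83 = 106°
336 − 83 = 253°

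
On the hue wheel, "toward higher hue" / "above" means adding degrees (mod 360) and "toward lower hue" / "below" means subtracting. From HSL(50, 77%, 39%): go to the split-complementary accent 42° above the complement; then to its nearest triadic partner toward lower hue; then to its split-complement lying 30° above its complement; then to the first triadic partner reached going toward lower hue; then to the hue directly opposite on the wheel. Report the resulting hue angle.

62°

50 + 222 = 272°   (split-comp 42° ↑)
272 − 120 = 152°   (triadic ↓)
152 + 210 = 362 → 362 − 360 = 2°   (split-comp 30° ↑)
2 − 120 = -118 → -118 + 360 = 242°   (triadic ↓)
242 + 180 = 422 → 422 − 360 = 62°   (complement)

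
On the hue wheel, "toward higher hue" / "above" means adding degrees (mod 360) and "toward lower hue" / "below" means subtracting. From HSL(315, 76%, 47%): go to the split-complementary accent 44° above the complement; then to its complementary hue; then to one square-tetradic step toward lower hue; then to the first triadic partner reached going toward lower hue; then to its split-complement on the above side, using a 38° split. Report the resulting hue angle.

7°

315 + 224 = 539 → 539 − 360 = 179°   (split-comp 44° ↑)
179 + 180 = 359°   (complement)
359 − 90 = 269°   (square ↓)
269 − 120 = 149°   (triadic ↓)
149 + 218 = 367 → 367 − 360 = 7°   (split-comp 38° ↑)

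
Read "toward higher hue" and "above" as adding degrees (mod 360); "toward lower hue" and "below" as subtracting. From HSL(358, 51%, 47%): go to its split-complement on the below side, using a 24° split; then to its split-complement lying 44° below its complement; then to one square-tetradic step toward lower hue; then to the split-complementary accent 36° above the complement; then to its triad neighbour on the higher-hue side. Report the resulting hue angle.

358 + 156 = 514 → 514 − 360 = 154°   (split-comp 24° ↓)
154 + 136 = 290°   (split-comp 44° ↓)
290 − 90 = 200°   (square ↓)
200 + 216 = 416 → 416 − 360 = 56°   (split-comp 36° ↑)
56 + 120 = 176°   (triadic ↑)

176°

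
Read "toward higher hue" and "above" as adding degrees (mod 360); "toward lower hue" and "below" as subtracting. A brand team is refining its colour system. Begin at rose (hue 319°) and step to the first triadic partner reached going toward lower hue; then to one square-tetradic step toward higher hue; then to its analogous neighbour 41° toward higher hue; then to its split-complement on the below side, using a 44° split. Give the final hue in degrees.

106°

−120° (triadic ↓): 319 − 120 = 199°
+90° (square ↑): 199 + 90 = 289°
+41° (analog 41° ↑): 289 + 41 = 330°
+136° (split-comp 44° ↓): 330 + 136 = 466 → 466 − 360 = 106°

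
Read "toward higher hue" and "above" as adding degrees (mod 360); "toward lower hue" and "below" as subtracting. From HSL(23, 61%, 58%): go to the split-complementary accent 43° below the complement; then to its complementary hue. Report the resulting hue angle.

340°

split-comp 43° ↓ +137°: 23 + 137 = 160°
complement +180°: 160 + 180 = 340°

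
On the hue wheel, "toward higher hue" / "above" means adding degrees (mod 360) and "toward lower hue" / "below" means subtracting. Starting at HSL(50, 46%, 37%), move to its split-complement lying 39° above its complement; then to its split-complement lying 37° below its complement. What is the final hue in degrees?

52°

+219° (split-comp 39° ↑): 50 + 219 = 269°
+143° (split-comp 37° ↓): 269 + 143 = 412 → 412 − 360 = 52°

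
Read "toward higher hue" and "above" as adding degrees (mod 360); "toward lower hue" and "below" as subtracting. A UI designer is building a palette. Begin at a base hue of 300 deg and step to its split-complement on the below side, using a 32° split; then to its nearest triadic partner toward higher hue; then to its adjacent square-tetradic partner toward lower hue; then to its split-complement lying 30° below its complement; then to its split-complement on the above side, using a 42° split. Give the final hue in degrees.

split-comp 32° ↓ +148°: 300 + 148 = 448 → 448 − 360 = 88°
triadic ↑ +120°: 88 + 120 = 208°
square ↓ −90°: 208 − 90 = 118°
split-comp 30° ↓ +150°: 118 + 150 = 268°
split-comp 42° ↑ +222°: 268 + 222 = 490 → 490 − 360 = 130°

130°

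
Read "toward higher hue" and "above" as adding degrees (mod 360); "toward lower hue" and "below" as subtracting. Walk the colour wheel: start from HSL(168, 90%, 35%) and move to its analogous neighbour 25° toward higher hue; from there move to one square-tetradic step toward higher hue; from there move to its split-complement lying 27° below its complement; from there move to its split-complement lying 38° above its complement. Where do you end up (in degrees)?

294°

168 + 25 = 193°   (analog 25° ↑)
193 + 90 = 283°   (square ↑)
283 + 153 = 436 → 436 − 360 = 76°   (split-comp 27° ↓)
76 + 218 = 294°   (split-comp 38° ↑)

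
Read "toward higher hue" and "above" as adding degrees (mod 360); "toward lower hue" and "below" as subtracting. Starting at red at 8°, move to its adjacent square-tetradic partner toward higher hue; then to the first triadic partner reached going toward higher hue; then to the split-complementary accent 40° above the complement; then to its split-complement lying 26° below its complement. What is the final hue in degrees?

square ↑ +90°: 8 + 90 = 98°
triadic ↑ +120°: 98 + 120 = 218°
split-comp 40° ↑ +220°: 218 + 220 = 438 → 438 − 360 = 78°
split-comp 26° ↓ +154°: 78 + 154 = 232°

232°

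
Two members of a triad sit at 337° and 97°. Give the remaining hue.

A triad spaces three hues 120° apart.
The full set is {97°, 217°, 337°}.

217°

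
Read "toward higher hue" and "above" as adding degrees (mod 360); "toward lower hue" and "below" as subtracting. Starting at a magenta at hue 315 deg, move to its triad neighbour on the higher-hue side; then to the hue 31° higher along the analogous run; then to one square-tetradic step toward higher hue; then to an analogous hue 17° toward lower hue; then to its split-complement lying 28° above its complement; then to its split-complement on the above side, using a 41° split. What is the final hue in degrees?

248°

+120° (triadic ↑): 315 + 120 = 435 → 435 − 360 = 75°
+31° (analog 31° ↑): 75 + 31 = 106°
+90° (square ↑): 106 + 90 = 196°
−17° (analog 17° ↓): 196 − 17 = 179°
+208° (split-comp 28° ↑): 179 + 208 = 387 → 387 − 360 = 27°
+221° (split-comp 41° ↑): 27 + 221 = 248°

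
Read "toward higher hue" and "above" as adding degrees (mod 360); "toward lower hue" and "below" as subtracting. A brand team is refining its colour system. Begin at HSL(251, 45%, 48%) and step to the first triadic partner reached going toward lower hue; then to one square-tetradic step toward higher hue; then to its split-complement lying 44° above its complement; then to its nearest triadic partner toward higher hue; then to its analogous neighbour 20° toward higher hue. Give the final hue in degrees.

225°

triadic ↓ −120°: 251 − 120 = 131°
square ↑ +90°: 131 + 90 = 221°
split-comp 44° ↑ +224°: 221 + 224 = 445 → 445 − 360 = 85°
triadic ↑ +120°: 85 + 120 = 205°
analog 20° ↑ +20°: 205 + 20 = 225°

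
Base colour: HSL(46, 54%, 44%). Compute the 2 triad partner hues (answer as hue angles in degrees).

A triad places three hues 120° apart.
46 + 120 = 166°
46 + 240 = 286°

166° and 286°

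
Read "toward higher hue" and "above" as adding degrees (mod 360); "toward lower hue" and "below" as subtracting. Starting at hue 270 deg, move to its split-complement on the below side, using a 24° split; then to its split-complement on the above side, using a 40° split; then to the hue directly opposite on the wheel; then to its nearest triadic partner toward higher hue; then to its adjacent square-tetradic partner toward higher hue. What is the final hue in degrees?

316°

270 + 156 = 426 → 426 − 360 = 66°   (split-comp 24° ↓)
66 + 220 = 286°   (split-comp 40° ↑)
286 + 180 = 466 → 466 − 360 = 106°   (complement)
106 + 120 = 226°   (triadic ↑)
226 + 90 = 316°   (square ↑)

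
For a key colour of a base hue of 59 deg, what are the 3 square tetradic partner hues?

149°, 239° and 329°

A square tetradic scheme places four hues every 90°.
59 + 90 = 149°
59 + 180 = 239°
59 + 270 = 329°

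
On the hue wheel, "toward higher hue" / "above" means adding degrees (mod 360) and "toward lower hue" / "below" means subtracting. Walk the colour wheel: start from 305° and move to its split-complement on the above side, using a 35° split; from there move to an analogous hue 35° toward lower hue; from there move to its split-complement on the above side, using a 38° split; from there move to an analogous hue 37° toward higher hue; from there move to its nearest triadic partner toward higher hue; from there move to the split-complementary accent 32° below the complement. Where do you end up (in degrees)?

288°

+215° (split-comp 35° ↑): 305 + 215 = 520 → 520 − 360 = 160°
−35° (analog 35° ↓): 160 − 35 = 125°
+218° (split-comp 38° ↑): 125 + 218 = 343°
+37° (analog 37° ↑): 343 + 37 = 380 → 380 − 360 = 20°
+120° (triadic ↑): 20 + 120 = 140°
+148° (split-comp 32° ↓): 140 + 148 = 288°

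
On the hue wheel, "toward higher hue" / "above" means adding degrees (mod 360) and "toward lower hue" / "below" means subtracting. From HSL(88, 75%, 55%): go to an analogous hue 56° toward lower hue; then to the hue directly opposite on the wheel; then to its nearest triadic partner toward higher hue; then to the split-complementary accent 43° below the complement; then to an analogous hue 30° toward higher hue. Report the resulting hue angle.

−56° (analog 56° ↓): 88 − 56 = 32°
+180° (complement): 32 + 180 = 212°
+120° (triadic ↑): 212 + 120 = 332°
+137° (split-comp 43° ↓): 332 + 137 = 469 → 469 − 360 = 109°
+30° (analog 30° ↑): 109 + 30 = 139°

139°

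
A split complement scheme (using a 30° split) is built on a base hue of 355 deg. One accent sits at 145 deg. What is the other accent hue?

205°

Split-complementary hues sit 30° either side of the complement.
Complement of the base 355°: 355 + 180 = 535 → 535 − 360 = 175°
The given accent 145° is 30° one side of 175°; the other accent sits 30° the other side: 175 + 30 = 205°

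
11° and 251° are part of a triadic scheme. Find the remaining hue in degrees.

A triad places three hues 120° apart.
The full set through 11° is {11°, 131°, 251°}.
Given {11°, 251°}, the missing hue is 131°.

131°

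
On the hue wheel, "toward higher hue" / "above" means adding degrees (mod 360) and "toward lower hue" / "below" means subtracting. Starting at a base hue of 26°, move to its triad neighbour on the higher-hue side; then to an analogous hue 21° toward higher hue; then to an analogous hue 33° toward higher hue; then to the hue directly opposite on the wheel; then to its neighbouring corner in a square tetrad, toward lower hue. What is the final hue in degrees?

290°

26 + 120 = 146°   (triadic ↑)
146 + 21 = 167°   (analog 21° ↑)
167 + 33 = 200°   (analog 33° ↑)
200 + 180 = 380 → 380 − 360 = 20°   (complement)
20 − 90 = -70 → -70 + 360 = 290°   (square ↓)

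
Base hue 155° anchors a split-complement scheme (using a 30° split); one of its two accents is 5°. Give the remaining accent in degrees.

Split-complementary hues sit 30° either side of the complement.
Complement of the base 155°: 155 + 180 = 335°
The given accent 5° is 30° one side of 335°; the other accent sits 30° the other side: 335 − 30 = 305°

305°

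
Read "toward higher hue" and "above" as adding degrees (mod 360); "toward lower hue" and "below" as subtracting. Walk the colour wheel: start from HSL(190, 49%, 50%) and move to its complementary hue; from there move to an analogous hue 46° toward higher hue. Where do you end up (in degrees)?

complement +180°: 190 + 180 = 370 → 370 − 360 = 10°
analog 46° ↑ +46°: 10 + 46 = 56°

56°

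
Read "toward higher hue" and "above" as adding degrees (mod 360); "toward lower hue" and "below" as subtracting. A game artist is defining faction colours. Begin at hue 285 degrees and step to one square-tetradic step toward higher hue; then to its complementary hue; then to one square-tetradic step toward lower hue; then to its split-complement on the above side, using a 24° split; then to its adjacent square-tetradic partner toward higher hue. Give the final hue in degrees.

39°

285 + 90 = 375 → 375 − 360 = 15°   (square ↑)
15 + 180 = 195°   (complement)
195 − 90 = 105°   (square ↓)
105 + 204 = 309°   (split-comp 24° ↑)
309 + 90 = 399 → 399 − 360 = 39°   (square ↑)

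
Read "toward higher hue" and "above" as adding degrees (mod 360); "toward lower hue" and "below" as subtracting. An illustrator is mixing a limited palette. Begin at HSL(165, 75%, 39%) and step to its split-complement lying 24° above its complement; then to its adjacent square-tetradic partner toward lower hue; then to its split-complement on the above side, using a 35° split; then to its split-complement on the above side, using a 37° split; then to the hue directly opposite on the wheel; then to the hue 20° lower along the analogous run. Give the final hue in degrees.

165 + 204 = 369 → 369 − 360 = 9°   (split-comp 24° ↑)
9 − 90 = -81 → -81 + 360 = 279°   (square ↓)
279 + 215 = 494 → 494 − 360 = 134°   (split-comp 35° ↑)
134 + 217 = 351°   (split-comp 37° ↑)
351 + 180 = 531 → 531 − 360 = 171°   (complement)
171 − 20 = 151°   (analog 20° ↓)

151°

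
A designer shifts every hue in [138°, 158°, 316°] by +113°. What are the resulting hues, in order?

138 + 113 = 251°
158 + 113 = 271°
316 + 113 = 429 → 429 − 360 = 69°

251°, 271°, 69°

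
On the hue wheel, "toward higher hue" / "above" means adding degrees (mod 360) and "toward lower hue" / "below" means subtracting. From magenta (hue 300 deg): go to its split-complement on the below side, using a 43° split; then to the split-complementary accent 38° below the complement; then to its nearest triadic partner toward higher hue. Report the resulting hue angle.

+137° (split-comp 43° ↓): 300 + 137 = 437 → 437 − 360 = 77°
+142° (split-comp 38° ↓): 77 + 142 = 219°
+120° (triadic ↑): 219 + 120 = 339°

339°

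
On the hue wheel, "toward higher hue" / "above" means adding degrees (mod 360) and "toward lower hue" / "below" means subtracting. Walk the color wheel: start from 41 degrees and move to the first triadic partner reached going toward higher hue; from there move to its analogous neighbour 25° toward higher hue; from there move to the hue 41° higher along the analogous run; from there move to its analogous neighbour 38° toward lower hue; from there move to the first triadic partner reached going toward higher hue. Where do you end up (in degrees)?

309°

triadic ↑ +120°: 41 + 120 = 161°
analog 25° ↑ +25°: 161 + 25 = 186°
analog 41° ↑ +41°: 186 + 41 = 227°
analog 38° ↓ −38°: 227 − 38 = 189°
triadic ↑ +120°: 189 + 120 = 309°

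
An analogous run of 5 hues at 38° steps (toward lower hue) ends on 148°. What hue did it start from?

4 steps of 38° (toward lower hue) give a net shift of −152°.
Start = end − shift: 148 + 152 = 300°

300°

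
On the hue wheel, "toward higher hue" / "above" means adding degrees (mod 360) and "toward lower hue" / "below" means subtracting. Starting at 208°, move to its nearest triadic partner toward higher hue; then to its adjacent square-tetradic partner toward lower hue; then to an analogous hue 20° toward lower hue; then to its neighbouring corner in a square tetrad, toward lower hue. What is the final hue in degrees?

128°

+120° (triadic ↑): 208 + 120 = 328°
−90° (square ↓): 328 − 90 = 238°
−20° (analog 20° ↓): 238 − 20 = 218°
−90° (square ↓): 218 − 90 = 128°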